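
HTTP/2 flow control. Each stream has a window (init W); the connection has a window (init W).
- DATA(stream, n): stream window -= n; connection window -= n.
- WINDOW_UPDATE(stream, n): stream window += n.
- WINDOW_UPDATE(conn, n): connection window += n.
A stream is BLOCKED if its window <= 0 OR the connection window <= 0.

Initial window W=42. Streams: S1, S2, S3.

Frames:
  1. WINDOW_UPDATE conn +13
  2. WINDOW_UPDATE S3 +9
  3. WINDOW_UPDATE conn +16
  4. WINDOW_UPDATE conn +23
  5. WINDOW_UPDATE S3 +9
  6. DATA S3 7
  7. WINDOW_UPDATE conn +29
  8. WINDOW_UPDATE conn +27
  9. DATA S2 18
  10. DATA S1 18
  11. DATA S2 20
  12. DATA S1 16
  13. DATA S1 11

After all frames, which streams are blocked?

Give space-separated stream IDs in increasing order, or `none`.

Op 1: conn=55 S1=42 S2=42 S3=42 blocked=[]
Op 2: conn=55 S1=42 S2=42 S3=51 blocked=[]
Op 3: conn=71 S1=42 S2=42 S3=51 blocked=[]
Op 4: conn=94 S1=42 S2=42 S3=51 blocked=[]
Op 5: conn=94 S1=42 S2=42 S3=60 blocked=[]
Op 6: conn=87 S1=42 S2=42 S3=53 blocked=[]
Op 7: conn=116 S1=42 S2=42 S3=53 blocked=[]
Op 8: conn=143 S1=42 S2=42 S3=53 blocked=[]
Op 9: conn=125 S1=42 S2=24 S3=53 blocked=[]
Op 10: conn=107 S1=24 S2=24 S3=53 blocked=[]
Op 11: conn=87 S1=24 S2=4 S3=53 blocked=[]
Op 12: conn=71 S1=8 S2=4 S3=53 blocked=[]
Op 13: conn=60 S1=-3 S2=4 S3=53 blocked=[1]

Answer: S1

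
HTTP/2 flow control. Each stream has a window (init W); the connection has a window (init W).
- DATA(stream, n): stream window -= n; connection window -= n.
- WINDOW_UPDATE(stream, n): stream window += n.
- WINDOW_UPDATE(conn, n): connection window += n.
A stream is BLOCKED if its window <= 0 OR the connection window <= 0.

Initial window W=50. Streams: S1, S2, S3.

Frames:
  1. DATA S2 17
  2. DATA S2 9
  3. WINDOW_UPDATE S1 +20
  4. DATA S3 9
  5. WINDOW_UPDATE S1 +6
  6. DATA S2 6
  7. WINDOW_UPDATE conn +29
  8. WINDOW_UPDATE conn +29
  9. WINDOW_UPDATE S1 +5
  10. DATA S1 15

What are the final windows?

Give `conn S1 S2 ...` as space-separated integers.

Op 1: conn=33 S1=50 S2=33 S3=50 blocked=[]
Op 2: conn=24 S1=50 S2=24 S3=50 blocked=[]
Op 3: conn=24 S1=70 S2=24 S3=50 blocked=[]
Op 4: conn=15 S1=70 S2=24 S3=41 blocked=[]
Op 5: conn=15 S1=76 S2=24 S3=41 blocked=[]
Op 6: conn=9 S1=76 S2=18 S3=41 blocked=[]
Op 7: conn=38 S1=76 S2=18 S3=41 blocked=[]
Op 8: conn=67 S1=76 S2=18 S3=41 blocked=[]
Op 9: conn=67 S1=81 S2=18 S3=41 blocked=[]
Op 10: conn=52 S1=66 S2=18 S3=41 blocked=[]

Answer: 52 66 18 41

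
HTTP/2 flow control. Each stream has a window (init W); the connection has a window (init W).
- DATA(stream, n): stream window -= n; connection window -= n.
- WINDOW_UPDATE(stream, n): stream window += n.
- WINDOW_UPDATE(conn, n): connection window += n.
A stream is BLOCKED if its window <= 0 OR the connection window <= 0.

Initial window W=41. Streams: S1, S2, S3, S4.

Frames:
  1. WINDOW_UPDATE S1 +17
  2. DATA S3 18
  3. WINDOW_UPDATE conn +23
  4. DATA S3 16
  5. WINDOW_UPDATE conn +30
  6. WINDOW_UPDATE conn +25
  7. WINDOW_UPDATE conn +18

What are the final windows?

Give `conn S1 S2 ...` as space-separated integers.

Answer: 103 58 41 7 41

Derivation:
Op 1: conn=41 S1=58 S2=41 S3=41 S4=41 blocked=[]
Op 2: conn=23 S1=58 S2=41 S3=23 S4=41 blocked=[]
Op 3: conn=46 S1=58 S2=41 S3=23 S4=41 blocked=[]
Op 4: conn=30 S1=58 S2=41 S3=7 S4=41 blocked=[]
Op 5: conn=60 S1=58 S2=41 S3=7 S4=41 blocked=[]
Op 6: conn=85 S1=58 S2=41 S3=7 S4=41 blocked=[]
Op 7: conn=103 S1=58 S2=41 S3=7 S4=41 blocked=[]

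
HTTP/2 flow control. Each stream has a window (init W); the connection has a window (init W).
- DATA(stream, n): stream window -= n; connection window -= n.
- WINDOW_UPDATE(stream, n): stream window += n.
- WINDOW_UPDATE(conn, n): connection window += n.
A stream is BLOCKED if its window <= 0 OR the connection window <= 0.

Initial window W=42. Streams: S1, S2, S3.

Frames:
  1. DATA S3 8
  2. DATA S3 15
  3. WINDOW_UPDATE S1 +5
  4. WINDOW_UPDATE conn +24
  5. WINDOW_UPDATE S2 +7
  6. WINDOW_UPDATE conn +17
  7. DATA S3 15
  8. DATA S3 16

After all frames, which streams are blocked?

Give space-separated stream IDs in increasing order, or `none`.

Op 1: conn=34 S1=42 S2=42 S3=34 blocked=[]
Op 2: conn=19 S1=42 S2=42 S3=19 blocked=[]
Op 3: conn=19 S1=47 S2=42 S3=19 blocked=[]
Op 4: conn=43 S1=47 S2=42 S3=19 blocked=[]
Op 5: conn=43 S1=47 S2=49 S3=19 blocked=[]
Op 6: conn=60 S1=47 S2=49 S3=19 blocked=[]
Op 7: conn=45 S1=47 S2=49 S3=4 blocked=[]
Op 8: conn=29 S1=47 S2=49 S3=-12 blocked=[3]

Answer: S3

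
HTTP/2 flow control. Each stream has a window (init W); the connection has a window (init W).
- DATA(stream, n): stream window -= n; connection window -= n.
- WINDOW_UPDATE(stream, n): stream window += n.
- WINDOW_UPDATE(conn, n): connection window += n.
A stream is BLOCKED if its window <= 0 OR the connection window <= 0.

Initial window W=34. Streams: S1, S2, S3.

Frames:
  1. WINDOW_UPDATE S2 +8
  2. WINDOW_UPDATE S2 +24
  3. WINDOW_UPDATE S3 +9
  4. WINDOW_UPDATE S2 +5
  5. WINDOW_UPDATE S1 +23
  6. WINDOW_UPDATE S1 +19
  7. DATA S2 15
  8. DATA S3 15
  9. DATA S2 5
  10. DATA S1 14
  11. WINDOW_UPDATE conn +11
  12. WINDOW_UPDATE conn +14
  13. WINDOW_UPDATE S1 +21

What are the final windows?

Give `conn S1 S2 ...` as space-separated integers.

Answer: 10 83 51 28

Derivation:
Op 1: conn=34 S1=34 S2=42 S3=34 blocked=[]
Op 2: conn=34 S1=34 S2=66 S3=34 blocked=[]
Op 3: conn=34 S1=34 S2=66 S3=43 blocked=[]
Op 4: conn=34 S1=34 S2=71 S3=43 blocked=[]
Op 5: conn=34 S1=57 S2=71 S3=43 blocked=[]
Op 6: conn=34 S1=76 S2=71 S3=43 blocked=[]
Op 7: conn=19 S1=76 S2=56 S3=43 blocked=[]
Op 8: conn=4 S1=76 S2=56 S3=28 blocked=[]
Op 9: conn=-1 S1=76 S2=51 S3=28 blocked=[1, 2, 3]
Op 10: conn=-15 S1=62 S2=51 S3=28 blocked=[1, 2, 3]
Op 11: conn=-4 S1=62 S2=51 S3=28 blocked=[1, 2, 3]
Op 12: conn=10 S1=62 S2=51 S3=28 blocked=[]
Op 13: conn=10 S1=83 S2=51 S3=28 blocked=[]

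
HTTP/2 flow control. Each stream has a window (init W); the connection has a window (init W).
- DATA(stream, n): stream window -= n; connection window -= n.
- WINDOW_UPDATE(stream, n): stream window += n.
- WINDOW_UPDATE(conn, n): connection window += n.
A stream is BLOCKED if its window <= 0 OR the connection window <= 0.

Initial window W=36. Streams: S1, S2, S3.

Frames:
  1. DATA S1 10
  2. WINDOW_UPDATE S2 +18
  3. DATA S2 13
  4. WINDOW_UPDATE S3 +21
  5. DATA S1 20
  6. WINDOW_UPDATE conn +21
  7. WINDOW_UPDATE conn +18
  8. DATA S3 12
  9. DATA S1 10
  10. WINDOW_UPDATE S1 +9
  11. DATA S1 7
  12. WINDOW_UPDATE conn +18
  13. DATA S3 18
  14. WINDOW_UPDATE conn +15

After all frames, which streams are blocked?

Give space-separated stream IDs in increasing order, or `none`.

Answer: S1

Derivation:
Op 1: conn=26 S1=26 S2=36 S3=36 blocked=[]
Op 2: conn=26 S1=26 S2=54 S3=36 blocked=[]
Op 3: conn=13 S1=26 S2=41 S3=36 blocked=[]
Op 4: conn=13 S1=26 S2=41 S3=57 blocked=[]
Op 5: conn=-7 S1=6 S2=41 S3=57 blocked=[1, 2, 3]
Op 6: conn=14 S1=6 S2=41 S3=57 blocked=[]
Op 7: conn=32 S1=6 S2=41 S3=57 blocked=[]
Op 8: conn=20 S1=6 S2=41 S3=45 blocked=[]
Op 9: conn=10 S1=-4 S2=41 S3=45 blocked=[1]
Op 10: conn=10 S1=5 S2=41 S3=45 blocked=[]
Op 11: conn=3 S1=-2 S2=41 S3=45 blocked=[1]
Op 12: conn=21 S1=-2 S2=41 S3=45 blocked=[1]
Op 13: conn=3 S1=-2 S2=41 S3=27 blocked=[1]
Op 14: conn=18 S1=-2 S2=41 S3=27 blocked=[1]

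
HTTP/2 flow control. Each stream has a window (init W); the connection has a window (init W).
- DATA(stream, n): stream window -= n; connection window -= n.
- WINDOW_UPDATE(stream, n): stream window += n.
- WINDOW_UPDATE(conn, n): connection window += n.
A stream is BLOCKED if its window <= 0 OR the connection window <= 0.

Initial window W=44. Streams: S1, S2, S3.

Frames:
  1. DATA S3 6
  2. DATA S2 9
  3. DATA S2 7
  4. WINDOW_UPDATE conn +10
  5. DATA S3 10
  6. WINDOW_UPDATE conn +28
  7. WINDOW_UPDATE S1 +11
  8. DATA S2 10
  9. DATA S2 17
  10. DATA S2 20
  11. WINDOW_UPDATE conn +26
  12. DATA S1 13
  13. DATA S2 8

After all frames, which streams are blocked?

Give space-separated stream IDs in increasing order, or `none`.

Answer: S2

Derivation:
Op 1: conn=38 S1=44 S2=44 S3=38 blocked=[]
Op 2: conn=29 S1=44 S2=35 S3=38 blocked=[]
Op 3: conn=22 S1=44 S2=28 S3=38 blocked=[]
Op 4: conn=32 S1=44 S2=28 S3=38 blocked=[]
Op 5: conn=22 S1=44 S2=28 S3=28 blocked=[]
Op 6: conn=50 S1=44 S2=28 S3=28 blocked=[]
Op 7: conn=50 S1=55 S2=28 S3=28 blocked=[]
Op 8: conn=40 S1=55 S2=18 S3=28 blocked=[]
Op 9: conn=23 S1=55 S2=1 S3=28 blocked=[]
Op 10: conn=3 S1=55 S2=-19 S3=28 blocked=[2]
Op 11: conn=29 S1=55 S2=-19 S3=28 blocked=[2]
Op 12: conn=16 S1=42 S2=-19 S3=28 blocked=[2]
Op 13: conn=8 S1=42 S2=-27 S3=28 blocked=[2]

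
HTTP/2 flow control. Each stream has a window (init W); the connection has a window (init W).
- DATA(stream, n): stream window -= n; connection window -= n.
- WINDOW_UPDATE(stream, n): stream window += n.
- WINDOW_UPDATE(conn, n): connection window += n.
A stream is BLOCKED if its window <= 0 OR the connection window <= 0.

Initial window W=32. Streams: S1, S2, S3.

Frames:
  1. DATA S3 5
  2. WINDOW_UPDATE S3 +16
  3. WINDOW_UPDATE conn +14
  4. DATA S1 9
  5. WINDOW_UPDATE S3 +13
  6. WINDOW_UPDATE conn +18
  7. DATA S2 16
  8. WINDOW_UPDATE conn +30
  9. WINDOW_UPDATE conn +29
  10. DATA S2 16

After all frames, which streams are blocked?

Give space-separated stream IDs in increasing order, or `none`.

Op 1: conn=27 S1=32 S2=32 S3=27 blocked=[]
Op 2: conn=27 S1=32 S2=32 S3=43 blocked=[]
Op 3: conn=41 S1=32 S2=32 S3=43 blocked=[]
Op 4: conn=32 S1=23 S2=32 S3=43 blocked=[]
Op 5: conn=32 S1=23 S2=32 S3=56 blocked=[]
Op 6: conn=50 S1=23 S2=32 S3=56 blocked=[]
Op 7: conn=34 S1=23 S2=16 S3=56 blocked=[]
Op 8: conn=64 S1=23 S2=16 S3=56 blocked=[]
Op 9: conn=93 S1=23 S2=16 S3=56 blocked=[]
Op 10: conn=77 S1=23 S2=0 S3=56 blocked=[2]

Answer: S2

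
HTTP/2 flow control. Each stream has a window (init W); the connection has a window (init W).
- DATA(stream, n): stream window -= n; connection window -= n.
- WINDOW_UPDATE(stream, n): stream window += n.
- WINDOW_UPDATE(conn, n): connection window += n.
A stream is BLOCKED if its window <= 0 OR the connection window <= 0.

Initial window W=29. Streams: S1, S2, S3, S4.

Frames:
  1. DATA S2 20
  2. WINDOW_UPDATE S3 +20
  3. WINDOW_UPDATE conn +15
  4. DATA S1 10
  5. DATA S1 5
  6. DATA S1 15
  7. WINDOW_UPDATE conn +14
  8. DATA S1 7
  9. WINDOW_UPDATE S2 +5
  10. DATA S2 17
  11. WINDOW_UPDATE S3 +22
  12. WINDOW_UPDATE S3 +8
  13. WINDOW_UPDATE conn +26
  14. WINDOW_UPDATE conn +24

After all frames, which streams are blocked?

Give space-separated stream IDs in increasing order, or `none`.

Answer: S1 S2

Derivation:
Op 1: conn=9 S1=29 S2=9 S3=29 S4=29 blocked=[]
Op 2: conn=9 S1=29 S2=9 S3=49 S4=29 blocked=[]
Op 3: conn=24 S1=29 S2=9 S3=49 S4=29 blocked=[]
Op 4: conn=14 S1=19 S2=9 S3=49 S4=29 blocked=[]
Op 5: conn=9 S1=14 S2=9 S3=49 S4=29 blocked=[]
Op 6: conn=-6 S1=-1 S2=9 S3=49 S4=29 blocked=[1, 2, 3, 4]
Op 7: conn=8 S1=-1 S2=9 S3=49 S4=29 blocked=[1]
Op 8: conn=1 S1=-8 S2=9 S3=49 S4=29 blocked=[1]
Op 9: conn=1 S1=-8 S2=14 S3=49 S4=29 blocked=[1]
Op 10: conn=-16 S1=-8 S2=-3 S3=49 S4=29 blocked=[1, 2, 3, 4]
Op 11: conn=-16 S1=-8 S2=-3 S3=71 S4=29 blocked=[1, 2, 3, 4]
Op 12: conn=-16 S1=-8 S2=-3 S3=79 S4=29 blocked=[1, 2, 3, 4]
Op 13: conn=10 S1=-8 S2=-3 S3=79 S4=29 blocked=[1, 2]
Op 14: conn=34 S1=-8 S2=-3 S3=79 S4=29 blocked=[1, 2]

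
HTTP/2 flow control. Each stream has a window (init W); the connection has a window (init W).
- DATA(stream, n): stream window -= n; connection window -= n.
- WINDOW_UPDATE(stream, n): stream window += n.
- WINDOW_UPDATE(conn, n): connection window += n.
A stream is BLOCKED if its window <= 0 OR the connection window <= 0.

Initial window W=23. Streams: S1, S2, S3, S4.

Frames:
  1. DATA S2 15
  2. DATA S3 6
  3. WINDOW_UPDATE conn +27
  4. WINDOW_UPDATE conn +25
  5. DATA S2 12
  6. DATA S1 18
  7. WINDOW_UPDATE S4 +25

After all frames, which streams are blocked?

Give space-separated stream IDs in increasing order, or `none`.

Answer: S2

Derivation:
Op 1: conn=8 S1=23 S2=8 S3=23 S4=23 blocked=[]
Op 2: conn=2 S1=23 S2=8 S3=17 S4=23 blocked=[]
Op 3: conn=29 S1=23 S2=8 S3=17 S4=23 blocked=[]
Op 4: conn=54 S1=23 S2=8 S3=17 S4=23 blocked=[]
Op 5: conn=42 S1=23 S2=-4 S3=17 S4=23 blocked=[2]
Op 6: conn=24 S1=5 S2=-4 S3=17 S4=23 blocked=[2]
Op 7: conn=24 S1=5 S2=-4 S3=17 S4=48 blocked=[2]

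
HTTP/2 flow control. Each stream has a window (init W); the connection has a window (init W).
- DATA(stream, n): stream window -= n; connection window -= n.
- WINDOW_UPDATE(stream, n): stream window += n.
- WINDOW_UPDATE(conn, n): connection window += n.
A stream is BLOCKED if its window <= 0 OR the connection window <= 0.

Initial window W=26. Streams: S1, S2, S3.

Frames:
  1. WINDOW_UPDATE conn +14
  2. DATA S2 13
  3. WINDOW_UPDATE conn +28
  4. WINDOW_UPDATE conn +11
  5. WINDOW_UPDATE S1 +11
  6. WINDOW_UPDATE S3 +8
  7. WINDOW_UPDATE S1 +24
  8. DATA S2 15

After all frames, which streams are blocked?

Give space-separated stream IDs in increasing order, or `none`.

Answer: S2

Derivation:
Op 1: conn=40 S1=26 S2=26 S3=26 blocked=[]
Op 2: conn=27 S1=26 S2=13 S3=26 blocked=[]
Op 3: conn=55 S1=26 S2=13 S3=26 blocked=[]
Op 4: conn=66 S1=26 S2=13 S3=26 blocked=[]
Op 5: conn=66 S1=37 S2=13 S3=26 blocked=[]
Op 6: conn=66 S1=37 S2=13 S3=34 blocked=[]
Op 7: conn=66 S1=61 S2=13 S3=34 blocked=[]
Op 8: conn=51 S1=61 S2=-2 S3=34 blocked=[2]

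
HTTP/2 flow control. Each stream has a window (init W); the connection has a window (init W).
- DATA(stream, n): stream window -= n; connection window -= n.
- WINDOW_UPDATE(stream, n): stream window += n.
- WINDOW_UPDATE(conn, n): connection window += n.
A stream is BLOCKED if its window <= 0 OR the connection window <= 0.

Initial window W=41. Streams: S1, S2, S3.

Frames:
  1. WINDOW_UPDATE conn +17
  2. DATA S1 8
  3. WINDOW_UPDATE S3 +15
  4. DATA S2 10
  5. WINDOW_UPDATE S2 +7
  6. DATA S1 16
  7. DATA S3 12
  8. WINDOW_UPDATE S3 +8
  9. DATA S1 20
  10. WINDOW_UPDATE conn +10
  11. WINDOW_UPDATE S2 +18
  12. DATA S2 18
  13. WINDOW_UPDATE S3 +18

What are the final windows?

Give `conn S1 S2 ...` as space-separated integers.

Answer: -16 -3 38 70

Derivation:
Op 1: conn=58 S1=41 S2=41 S3=41 blocked=[]
Op 2: conn=50 S1=33 S2=41 S3=41 blocked=[]
Op 3: conn=50 S1=33 S2=41 S3=56 blocked=[]
Op 4: conn=40 S1=33 S2=31 S3=56 blocked=[]
Op 5: conn=40 S1=33 S2=38 S3=56 blocked=[]
Op 6: conn=24 S1=17 S2=38 S3=56 blocked=[]
Op 7: conn=12 S1=17 S2=38 S3=44 blocked=[]
Op 8: conn=12 S1=17 S2=38 S3=52 blocked=[]
Op 9: conn=-8 S1=-3 S2=38 S3=52 blocked=[1, 2, 3]
Op 10: conn=2 S1=-3 S2=38 S3=52 blocked=[1]
Op 11: conn=2 S1=-3 S2=56 S3=52 blocked=[1]
Op 12: conn=-16 S1=-3 S2=38 S3=52 blocked=[1, 2, 3]
Op 13: conn=-16 S1=-3 S2=38 S3=70 blocked=[1, 2, 3]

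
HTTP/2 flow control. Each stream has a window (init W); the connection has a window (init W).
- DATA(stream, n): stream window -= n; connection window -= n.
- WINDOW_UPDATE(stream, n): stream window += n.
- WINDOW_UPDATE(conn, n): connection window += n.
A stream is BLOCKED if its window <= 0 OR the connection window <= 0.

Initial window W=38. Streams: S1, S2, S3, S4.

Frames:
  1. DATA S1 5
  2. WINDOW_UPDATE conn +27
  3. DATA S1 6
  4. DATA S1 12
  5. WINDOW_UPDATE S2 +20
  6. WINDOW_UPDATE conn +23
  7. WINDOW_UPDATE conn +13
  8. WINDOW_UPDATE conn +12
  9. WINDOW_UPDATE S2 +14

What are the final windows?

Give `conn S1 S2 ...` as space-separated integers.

Answer: 90 15 72 38 38

Derivation:
Op 1: conn=33 S1=33 S2=38 S3=38 S4=38 blocked=[]
Op 2: conn=60 S1=33 S2=38 S3=38 S4=38 blocked=[]
Op 3: conn=54 S1=27 S2=38 S3=38 S4=38 blocked=[]
Op 4: conn=42 S1=15 S2=38 S3=38 S4=38 blocked=[]
Op 5: conn=42 S1=15 S2=58 S3=38 S4=38 blocked=[]
Op 6: conn=65 S1=15 S2=58 S3=38 S4=38 blocked=[]
Op 7: conn=78 S1=15 S2=58 S3=38 S4=38 blocked=[]
Op 8: conn=90 S1=15 S2=58 S3=38 S4=38 blocked=[]
Op 9: conn=90 S1=15 S2=72 S3=38 S4=38 blocked=[]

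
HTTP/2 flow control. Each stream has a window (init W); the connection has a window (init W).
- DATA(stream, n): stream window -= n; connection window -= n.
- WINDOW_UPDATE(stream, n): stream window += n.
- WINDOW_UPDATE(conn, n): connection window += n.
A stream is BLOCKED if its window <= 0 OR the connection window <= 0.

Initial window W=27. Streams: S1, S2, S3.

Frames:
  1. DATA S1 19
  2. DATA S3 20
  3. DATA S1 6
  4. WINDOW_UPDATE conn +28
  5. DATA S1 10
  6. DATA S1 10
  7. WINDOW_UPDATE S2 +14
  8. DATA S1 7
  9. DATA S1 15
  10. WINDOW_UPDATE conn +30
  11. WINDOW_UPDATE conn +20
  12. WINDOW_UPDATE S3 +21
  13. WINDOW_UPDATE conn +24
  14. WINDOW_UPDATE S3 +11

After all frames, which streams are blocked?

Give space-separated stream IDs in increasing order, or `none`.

Op 1: conn=8 S1=8 S2=27 S3=27 blocked=[]
Op 2: conn=-12 S1=8 S2=27 S3=7 blocked=[1, 2, 3]
Op 3: conn=-18 S1=2 S2=27 S3=7 blocked=[1, 2, 3]
Op 4: conn=10 S1=2 S2=27 S3=7 blocked=[]
Op 5: conn=0 S1=-8 S2=27 S3=7 blocked=[1, 2, 3]
Op 6: conn=-10 S1=-18 S2=27 S3=7 blocked=[1, 2, 3]
Op 7: conn=-10 S1=-18 S2=41 S3=7 blocked=[1, 2, 3]
Op 8: conn=-17 S1=-25 S2=41 S3=7 blocked=[1, 2, 3]
Op 9: conn=-32 S1=-40 S2=41 S3=7 blocked=[1, 2, 3]
Op 10: conn=-2 S1=-40 S2=41 S3=7 blocked=[1, 2, 3]
Op 11: conn=18 S1=-40 S2=41 S3=7 blocked=[1]
Op 12: conn=18 S1=-40 S2=41 S3=28 blocked=[1]
Op 13: conn=42 S1=-40 S2=41 S3=28 blocked=[1]
Op 14: conn=42 S1=-40 S2=41 S3=39 blocked=[1]

Answer: S1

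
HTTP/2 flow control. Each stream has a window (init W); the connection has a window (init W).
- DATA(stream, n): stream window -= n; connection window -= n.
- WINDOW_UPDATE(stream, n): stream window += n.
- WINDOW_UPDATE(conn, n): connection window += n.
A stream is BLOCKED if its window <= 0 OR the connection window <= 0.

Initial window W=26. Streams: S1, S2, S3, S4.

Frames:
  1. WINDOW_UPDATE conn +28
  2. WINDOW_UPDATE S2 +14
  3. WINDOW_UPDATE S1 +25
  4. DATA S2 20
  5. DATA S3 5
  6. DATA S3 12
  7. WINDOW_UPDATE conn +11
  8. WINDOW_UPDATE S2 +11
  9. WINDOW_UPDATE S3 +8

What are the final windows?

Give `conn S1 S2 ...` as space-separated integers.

Op 1: conn=54 S1=26 S2=26 S3=26 S4=26 blocked=[]
Op 2: conn=54 S1=26 S2=40 S3=26 S4=26 blocked=[]
Op 3: conn=54 S1=51 S2=40 S3=26 S4=26 blocked=[]
Op 4: conn=34 S1=51 S2=20 S3=26 S4=26 blocked=[]
Op 5: conn=29 S1=51 S2=20 S3=21 S4=26 blocked=[]
Op 6: conn=17 S1=51 S2=20 S3=9 S4=26 blocked=[]
Op 7: conn=28 S1=51 S2=20 S3=9 S4=26 blocked=[]
Op 8: conn=28 S1=51 S2=31 S3=9 S4=26 blocked=[]
Op 9: conn=28 S1=51 S2=31 S3=17 S4=26 blocked=[]

Answer: 28 51 31 17 26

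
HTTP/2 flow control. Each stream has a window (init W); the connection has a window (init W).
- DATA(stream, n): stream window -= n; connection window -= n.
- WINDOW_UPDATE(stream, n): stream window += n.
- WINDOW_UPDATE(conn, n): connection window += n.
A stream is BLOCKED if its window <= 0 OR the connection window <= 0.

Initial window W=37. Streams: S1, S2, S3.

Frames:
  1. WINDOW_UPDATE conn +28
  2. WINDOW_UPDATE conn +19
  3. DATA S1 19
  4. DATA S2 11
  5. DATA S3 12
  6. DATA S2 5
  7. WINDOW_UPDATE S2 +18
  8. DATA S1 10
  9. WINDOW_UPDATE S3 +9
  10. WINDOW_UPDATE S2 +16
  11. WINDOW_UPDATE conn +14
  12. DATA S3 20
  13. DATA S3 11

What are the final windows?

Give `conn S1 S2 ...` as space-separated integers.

Op 1: conn=65 S1=37 S2=37 S3=37 blocked=[]
Op 2: conn=84 S1=37 S2=37 S3=37 blocked=[]
Op 3: conn=65 S1=18 S2=37 S3=37 blocked=[]
Op 4: conn=54 S1=18 S2=26 S3=37 blocked=[]
Op 5: conn=42 S1=18 S2=26 S3=25 blocked=[]
Op 6: conn=37 S1=18 S2=21 S3=25 blocked=[]
Op 7: conn=37 S1=18 S2=39 S3=25 blocked=[]
Op 8: conn=27 S1=8 S2=39 S3=25 blocked=[]
Op 9: conn=27 S1=8 S2=39 S3=34 blocked=[]
Op 10: conn=27 S1=8 S2=55 S3=34 blocked=[]
Op 11: conn=41 S1=8 S2=55 S3=34 blocked=[]
Op 12: conn=21 S1=8 S2=55 S3=14 blocked=[]
Op 13: conn=10 S1=8 S2=55 S3=3 blocked=[]

Answer: 10 8 55 3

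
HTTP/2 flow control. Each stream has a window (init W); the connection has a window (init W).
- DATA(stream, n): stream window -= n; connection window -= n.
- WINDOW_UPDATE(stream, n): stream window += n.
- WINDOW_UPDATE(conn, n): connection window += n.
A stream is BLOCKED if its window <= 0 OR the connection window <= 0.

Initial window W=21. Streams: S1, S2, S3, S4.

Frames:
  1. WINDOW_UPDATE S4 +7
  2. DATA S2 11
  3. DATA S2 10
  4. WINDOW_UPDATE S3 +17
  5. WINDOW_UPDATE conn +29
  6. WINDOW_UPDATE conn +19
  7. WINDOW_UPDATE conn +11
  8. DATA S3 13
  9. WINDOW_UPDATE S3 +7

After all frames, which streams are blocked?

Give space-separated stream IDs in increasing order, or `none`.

Answer: S2

Derivation:
Op 1: conn=21 S1=21 S2=21 S3=21 S4=28 blocked=[]
Op 2: conn=10 S1=21 S2=10 S3=21 S4=28 blocked=[]
Op 3: conn=0 S1=21 S2=0 S3=21 S4=28 blocked=[1, 2, 3, 4]
Op 4: conn=0 S1=21 S2=0 S3=38 S4=28 blocked=[1, 2, 3, 4]
Op 5: conn=29 S1=21 S2=0 S3=38 S4=28 blocked=[2]
Op 6: conn=48 S1=21 S2=0 S3=38 S4=28 blocked=[2]
Op 7: conn=59 S1=21 S2=0 S3=38 S4=28 blocked=[2]
Op 8: conn=46 S1=21 S2=0 S3=25 S4=28 blocked=[2]
Op 9: conn=46 S1=21 S2=0 S3=32 S4=28 blocked=[2]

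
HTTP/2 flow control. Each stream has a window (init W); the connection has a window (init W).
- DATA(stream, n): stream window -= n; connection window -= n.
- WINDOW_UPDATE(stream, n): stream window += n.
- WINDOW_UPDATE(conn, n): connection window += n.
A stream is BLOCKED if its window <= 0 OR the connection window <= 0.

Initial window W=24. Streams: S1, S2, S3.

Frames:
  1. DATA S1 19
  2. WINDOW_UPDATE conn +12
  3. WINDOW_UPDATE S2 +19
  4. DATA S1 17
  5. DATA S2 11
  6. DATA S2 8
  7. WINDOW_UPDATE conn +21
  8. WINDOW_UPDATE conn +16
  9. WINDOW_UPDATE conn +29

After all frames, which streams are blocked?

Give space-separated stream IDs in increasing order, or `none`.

Answer: S1

Derivation:
Op 1: conn=5 S1=5 S2=24 S3=24 blocked=[]
Op 2: conn=17 S1=5 S2=24 S3=24 blocked=[]
Op 3: conn=17 S1=5 S2=43 S3=24 blocked=[]
Op 4: conn=0 S1=-12 S2=43 S3=24 blocked=[1, 2, 3]
Op 5: conn=-11 S1=-12 S2=32 S3=24 blocked=[1, 2, 3]
Op 6: conn=-19 S1=-12 S2=24 S3=24 blocked=[1, 2, 3]
Op 7: conn=2 S1=-12 S2=24 S3=24 blocked=[1]
Op 8: conn=18 S1=-12 S2=24 S3=24 blocked=[1]
Op 9: conn=47 S1=-12 S2=24 S3=24 blocked=[1]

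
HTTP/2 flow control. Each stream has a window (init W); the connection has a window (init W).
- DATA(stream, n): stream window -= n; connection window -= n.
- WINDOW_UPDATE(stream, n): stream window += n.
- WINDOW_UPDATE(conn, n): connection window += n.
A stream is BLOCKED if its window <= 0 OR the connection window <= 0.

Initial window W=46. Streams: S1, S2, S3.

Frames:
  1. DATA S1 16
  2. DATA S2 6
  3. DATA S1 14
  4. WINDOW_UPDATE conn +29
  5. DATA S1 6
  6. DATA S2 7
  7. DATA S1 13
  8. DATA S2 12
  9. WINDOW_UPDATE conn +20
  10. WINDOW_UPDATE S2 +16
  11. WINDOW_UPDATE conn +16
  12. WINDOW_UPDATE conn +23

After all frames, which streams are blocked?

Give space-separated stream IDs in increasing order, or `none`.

Answer: S1

Derivation:
Op 1: conn=30 S1=30 S2=46 S3=46 blocked=[]
Op 2: conn=24 S1=30 S2=40 S3=46 blocked=[]
Op 3: conn=10 S1=16 S2=40 S3=46 blocked=[]
Op 4: conn=39 S1=16 S2=40 S3=46 blocked=[]
Op 5: conn=33 S1=10 S2=40 S3=46 blocked=[]
Op 6: conn=26 S1=10 S2=33 S3=46 blocked=[]
Op 7: conn=13 S1=-3 S2=33 S3=46 blocked=[1]
Op 8: conn=1 S1=-3 S2=21 S3=46 blocked=[1]
Op 9: conn=21 S1=-3 S2=21 S3=46 blocked=[1]
Op 10: conn=21 S1=-3 S2=37 S3=46 blocked=[1]
Op 11: conn=37 S1=-3 S2=37 S3=46 blocked=[1]
Op 12: conn=60 S1=-3 S2=37 S3=46 blocked=[1]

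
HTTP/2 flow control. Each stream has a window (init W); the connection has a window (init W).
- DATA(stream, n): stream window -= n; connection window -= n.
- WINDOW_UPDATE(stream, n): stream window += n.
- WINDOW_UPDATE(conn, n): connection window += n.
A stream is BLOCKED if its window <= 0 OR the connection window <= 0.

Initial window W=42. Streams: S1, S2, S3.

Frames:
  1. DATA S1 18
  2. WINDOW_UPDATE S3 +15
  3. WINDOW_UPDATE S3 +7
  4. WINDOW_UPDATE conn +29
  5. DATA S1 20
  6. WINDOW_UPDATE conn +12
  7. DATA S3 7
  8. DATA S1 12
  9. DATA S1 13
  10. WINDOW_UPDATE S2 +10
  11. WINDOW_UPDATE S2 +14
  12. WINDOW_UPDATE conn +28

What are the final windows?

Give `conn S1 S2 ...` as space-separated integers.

Answer: 41 -21 66 57

Derivation:
Op 1: conn=24 S1=24 S2=42 S3=42 blocked=[]
Op 2: conn=24 S1=24 S2=42 S3=57 blocked=[]
Op 3: conn=24 S1=24 S2=42 S3=64 blocked=[]
Op 4: conn=53 S1=24 S2=42 S3=64 blocked=[]
Op 5: conn=33 S1=4 S2=42 S3=64 blocked=[]
Op 6: conn=45 S1=4 S2=42 S3=64 blocked=[]
Op 7: conn=38 S1=4 S2=42 S3=57 blocked=[]
Op 8: conn=26 S1=-8 S2=42 S3=57 blocked=[1]
Op 9: conn=13 S1=-21 S2=42 S3=57 blocked=[1]
Op 10: conn=13 S1=-21 S2=52 S3=57 blocked=[1]
Op 11: conn=13 S1=-21 S2=66 S3=57 blocked=[1]
Op 12: conn=41 S1=-21 S2=66 S3=57 blocked=[1]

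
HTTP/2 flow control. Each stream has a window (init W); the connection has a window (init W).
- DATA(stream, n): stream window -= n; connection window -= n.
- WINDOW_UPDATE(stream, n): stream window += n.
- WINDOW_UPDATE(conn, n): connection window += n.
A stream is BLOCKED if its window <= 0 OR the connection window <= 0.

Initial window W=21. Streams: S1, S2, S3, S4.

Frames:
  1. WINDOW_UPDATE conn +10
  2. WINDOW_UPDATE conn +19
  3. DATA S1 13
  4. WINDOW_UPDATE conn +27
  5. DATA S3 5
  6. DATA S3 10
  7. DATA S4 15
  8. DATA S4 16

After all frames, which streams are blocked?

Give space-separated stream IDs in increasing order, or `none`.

Op 1: conn=31 S1=21 S2=21 S3=21 S4=21 blocked=[]
Op 2: conn=50 S1=21 S2=21 S3=21 S4=21 blocked=[]
Op 3: conn=37 S1=8 S2=21 S3=21 S4=21 blocked=[]
Op 4: conn=64 S1=8 S2=21 S3=21 S4=21 blocked=[]
Op 5: conn=59 S1=8 S2=21 S3=16 S4=21 blocked=[]
Op 6: conn=49 S1=8 S2=21 S3=6 S4=21 blocked=[]
Op 7: conn=34 S1=8 S2=21 S3=6 S4=6 blocked=[]
Op 8: conn=18 S1=8 S2=21 S3=6 S4=-10 blocked=[4]

Answer: S4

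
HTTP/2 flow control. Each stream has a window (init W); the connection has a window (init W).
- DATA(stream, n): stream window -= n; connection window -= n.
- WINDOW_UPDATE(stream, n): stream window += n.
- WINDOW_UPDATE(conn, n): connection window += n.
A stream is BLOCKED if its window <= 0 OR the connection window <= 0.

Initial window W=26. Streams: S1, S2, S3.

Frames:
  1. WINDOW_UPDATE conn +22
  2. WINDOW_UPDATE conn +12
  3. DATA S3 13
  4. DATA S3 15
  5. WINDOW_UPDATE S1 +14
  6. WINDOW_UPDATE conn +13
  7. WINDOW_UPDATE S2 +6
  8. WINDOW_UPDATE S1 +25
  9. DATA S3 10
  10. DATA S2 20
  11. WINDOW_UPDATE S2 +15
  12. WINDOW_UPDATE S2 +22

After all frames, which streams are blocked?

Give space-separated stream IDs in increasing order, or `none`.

Answer: S3

Derivation:
Op 1: conn=48 S1=26 S2=26 S3=26 blocked=[]
Op 2: conn=60 S1=26 S2=26 S3=26 blocked=[]
Op 3: conn=47 S1=26 S2=26 S3=13 blocked=[]
Op 4: conn=32 S1=26 S2=26 S3=-2 blocked=[3]
Op 5: conn=32 S1=40 S2=26 S3=-2 blocked=[3]
Op 6: conn=45 S1=40 S2=26 S3=-2 blocked=[3]
Op 7: conn=45 S1=40 S2=32 S3=-2 blocked=[3]
Op 8: conn=45 S1=65 S2=32 S3=-2 blocked=[3]
Op 9: conn=35 S1=65 S2=32 S3=-12 blocked=[3]
Op 10: conn=15 S1=65 S2=12 S3=-12 blocked=[3]
Op 11: conn=15 S1=65 S2=27 S3=-12 blocked=[3]
Op 12: conn=15 S1=65 S2=49 S3=-12 blocked=[3]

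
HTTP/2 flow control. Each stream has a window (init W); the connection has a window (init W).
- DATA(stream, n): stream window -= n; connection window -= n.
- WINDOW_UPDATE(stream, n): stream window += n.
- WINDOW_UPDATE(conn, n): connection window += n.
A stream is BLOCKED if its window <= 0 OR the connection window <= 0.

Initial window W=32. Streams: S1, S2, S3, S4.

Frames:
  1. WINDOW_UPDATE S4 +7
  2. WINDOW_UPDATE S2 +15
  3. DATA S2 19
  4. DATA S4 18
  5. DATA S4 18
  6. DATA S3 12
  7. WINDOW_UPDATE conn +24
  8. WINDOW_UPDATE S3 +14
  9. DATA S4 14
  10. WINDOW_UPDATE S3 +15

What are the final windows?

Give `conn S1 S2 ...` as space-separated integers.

Op 1: conn=32 S1=32 S2=32 S3=32 S4=39 blocked=[]
Op 2: conn=32 S1=32 S2=47 S3=32 S4=39 blocked=[]
Op 3: conn=13 S1=32 S2=28 S3=32 S4=39 blocked=[]
Op 4: conn=-5 S1=32 S2=28 S3=32 S4=21 blocked=[1, 2, 3, 4]
Op 5: conn=-23 S1=32 S2=28 S3=32 S4=3 blocked=[1, 2, 3, 4]
Op 6: conn=-35 S1=32 S2=28 S3=20 S4=3 blocked=[1, 2, 3, 4]
Op 7: conn=-11 S1=32 S2=28 S3=20 S4=3 blocked=[1, 2, 3, 4]
Op 8: conn=-11 S1=32 S2=28 S3=34 S4=3 blocked=[1, 2, 3, 4]
Op 9: conn=-25 S1=32 S2=28 S3=34 S4=-11 blocked=[1, 2, 3, 4]
Op 10: conn=-25 S1=32 S2=28 S3=49 S4=-11 blocked=[1, 2, 3, 4]

Answer: -25 32 28 49 -11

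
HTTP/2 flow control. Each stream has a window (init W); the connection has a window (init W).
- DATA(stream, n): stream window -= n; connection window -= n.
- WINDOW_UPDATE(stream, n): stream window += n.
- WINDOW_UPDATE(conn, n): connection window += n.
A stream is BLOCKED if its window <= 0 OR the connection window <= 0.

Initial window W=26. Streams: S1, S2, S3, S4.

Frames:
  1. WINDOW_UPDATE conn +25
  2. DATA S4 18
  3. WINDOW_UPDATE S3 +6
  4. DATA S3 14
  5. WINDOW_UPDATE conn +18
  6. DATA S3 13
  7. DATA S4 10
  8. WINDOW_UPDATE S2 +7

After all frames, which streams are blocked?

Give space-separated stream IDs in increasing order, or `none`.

Op 1: conn=51 S1=26 S2=26 S3=26 S4=26 blocked=[]
Op 2: conn=33 S1=26 S2=26 S3=26 S4=8 blocked=[]
Op 3: conn=33 S1=26 S2=26 S3=32 S4=8 blocked=[]
Op 4: conn=19 S1=26 S2=26 S3=18 S4=8 blocked=[]
Op 5: conn=37 S1=26 S2=26 S3=18 S4=8 blocked=[]
Op 6: conn=24 S1=26 S2=26 S3=5 S4=8 blocked=[]
Op 7: conn=14 S1=26 S2=26 S3=5 S4=-2 blocked=[4]
Op 8: conn=14 S1=26 S2=33 S3=5 S4=-2 blocked=[4]

Answer: S4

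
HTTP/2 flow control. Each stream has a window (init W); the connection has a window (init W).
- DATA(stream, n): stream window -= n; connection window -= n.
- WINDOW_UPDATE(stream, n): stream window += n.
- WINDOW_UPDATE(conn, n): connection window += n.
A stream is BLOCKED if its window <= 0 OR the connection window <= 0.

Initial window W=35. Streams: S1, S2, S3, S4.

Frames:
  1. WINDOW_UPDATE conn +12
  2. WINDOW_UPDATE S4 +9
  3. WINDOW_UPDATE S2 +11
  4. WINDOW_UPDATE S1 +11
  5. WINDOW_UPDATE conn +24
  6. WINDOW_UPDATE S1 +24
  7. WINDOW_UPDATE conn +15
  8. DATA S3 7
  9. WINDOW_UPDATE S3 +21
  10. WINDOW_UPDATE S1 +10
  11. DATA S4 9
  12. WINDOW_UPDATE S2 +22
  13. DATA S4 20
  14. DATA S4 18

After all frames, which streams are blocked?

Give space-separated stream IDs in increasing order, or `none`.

Op 1: conn=47 S1=35 S2=35 S3=35 S4=35 blocked=[]
Op 2: conn=47 S1=35 S2=35 S3=35 S4=44 blocked=[]
Op 3: conn=47 S1=35 S2=46 S3=35 S4=44 blocked=[]
Op 4: conn=47 S1=46 S2=46 S3=35 S4=44 blocked=[]
Op 5: conn=71 S1=46 S2=46 S3=35 S4=44 blocked=[]
Op 6: conn=71 S1=70 S2=46 S3=35 S4=44 blocked=[]
Op 7: conn=86 S1=70 S2=46 S3=35 S4=44 blocked=[]
Op 8: conn=79 S1=70 S2=46 S3=28 S4=44 blocked=[]
Op 9: conn=79 S1=70 S2=46 S3=49 S4=44 blocked=[]
Op 10: conn=79 S1=80 S2=46 S3=49 S4=44 blocked=[]
Op 11: conn=70 S1=80 S2=46 S3=49 S4=35 blocked=[]
Op 12: conn=70 S1=80 S2=68 S3=49 S4=35 blocked=[]
Op 13: conn=50 S1=80 S2=68 S3=49 S4=15 blocked=[]
Op 14: conn=32 S1=80 S2=68 S3=49 S4=-3 blocked=[4]

Answer: S4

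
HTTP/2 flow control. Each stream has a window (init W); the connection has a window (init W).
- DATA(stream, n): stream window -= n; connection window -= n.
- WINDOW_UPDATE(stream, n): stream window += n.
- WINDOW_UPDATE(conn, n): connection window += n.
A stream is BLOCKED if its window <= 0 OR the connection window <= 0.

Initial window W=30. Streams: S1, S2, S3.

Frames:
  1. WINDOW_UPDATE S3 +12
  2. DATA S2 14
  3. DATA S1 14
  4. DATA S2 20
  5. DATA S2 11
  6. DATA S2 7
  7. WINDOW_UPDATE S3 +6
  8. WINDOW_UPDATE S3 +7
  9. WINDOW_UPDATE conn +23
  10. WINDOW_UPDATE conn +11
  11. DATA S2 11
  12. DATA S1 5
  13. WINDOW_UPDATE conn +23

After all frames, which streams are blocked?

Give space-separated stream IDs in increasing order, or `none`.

Op 1: conn=30 S1=30 S2=30 S3=42 blocked=[]
Op 2: conn=16 S1=30 S2=16 S3=42 blocked=[]
Op 3: conn=2 S1=16 S2=16 S3=42 blocked=[]
Op 4: conn=-18 S1=16 S2=-4 S3=42 blocked=[1, 2, 3]
Op 5: conn=-29 S1=16 S2=-15 S3=42 blocked=[1, 2, 3]
Op 6: conn=-36 S1=16 S2=-22 S3=42 blocked=[1, 2, 3]
Op 7: conn=-36 S1=16 S2=-22 S3=48 blocked=[1, 2, 3]
Op 8: conn=-36 S1=16 S2=-22 S3=55 blocked=[1, 2, 3]
Op 9: conn=-13 S1=16 S2=-22 S3=55 blocked=[1, 2, 3]
Op 10: conn=-2 S1=16 S2=-22 S3=55 blocked=[1, 2, 3]
Op 11: conn=-13 S1=16 S2=-33 S3=55 blocked=[1, 2, 3]
Op 12: conn=-18 S1=11 S2=-33 S3=55 blocked=[1, 2, 3]
Op 13: conn=5 S1=11 S2=-33 S3=55 blocked=[2]

Answer: S2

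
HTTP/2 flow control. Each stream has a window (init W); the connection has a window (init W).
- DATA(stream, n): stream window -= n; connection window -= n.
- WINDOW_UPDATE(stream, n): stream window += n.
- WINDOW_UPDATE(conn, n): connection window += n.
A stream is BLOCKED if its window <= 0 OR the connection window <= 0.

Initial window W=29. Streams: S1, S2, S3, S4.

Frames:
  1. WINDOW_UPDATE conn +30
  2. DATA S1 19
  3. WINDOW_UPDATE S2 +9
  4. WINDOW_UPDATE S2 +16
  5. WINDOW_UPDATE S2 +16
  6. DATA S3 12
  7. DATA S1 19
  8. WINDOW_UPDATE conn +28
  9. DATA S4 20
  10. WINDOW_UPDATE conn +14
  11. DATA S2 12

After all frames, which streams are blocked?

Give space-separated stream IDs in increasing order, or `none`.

Answer: S1

Derivation:
Op 1: conn=59 S1=29 S2=29 S3=29 S4=29 blocked=[]
Op 2: conn=40 S1=10 S2=29 S3=29 S4=29 blocked=[]
Op 3: conn=40 S1=10 S2=38 S3=29 S4=29 blocked=[]
Op 4: conn=40 S1=10 S2=54 S3=29 S4=29 blocked=[]
Op 5: conn=40 S1=10 S2=70 S3=29 S4=29 blocked=[]
Op 6: conn=28 S1=10 S2=70 S3=17 S4=29 blocked=[]
Op 7: conn=9 S1=-9 S2=70 S3=17 S4=29 blocked=[1]
Op 8: conn=37 S1=-9 S2=70 S3=17 S4=29 blocked=[1]
Op 9: conn=17 S1=-9 S2=70 S3=17 S4=9 blocked=[1]
Op 10: conn=31 S1=-9 S2=70 S3=17 S4=9 blocked=[1]
Op 11: conn=19 S1=-9 S2=58 S3=17 S4=9 blocked=[1]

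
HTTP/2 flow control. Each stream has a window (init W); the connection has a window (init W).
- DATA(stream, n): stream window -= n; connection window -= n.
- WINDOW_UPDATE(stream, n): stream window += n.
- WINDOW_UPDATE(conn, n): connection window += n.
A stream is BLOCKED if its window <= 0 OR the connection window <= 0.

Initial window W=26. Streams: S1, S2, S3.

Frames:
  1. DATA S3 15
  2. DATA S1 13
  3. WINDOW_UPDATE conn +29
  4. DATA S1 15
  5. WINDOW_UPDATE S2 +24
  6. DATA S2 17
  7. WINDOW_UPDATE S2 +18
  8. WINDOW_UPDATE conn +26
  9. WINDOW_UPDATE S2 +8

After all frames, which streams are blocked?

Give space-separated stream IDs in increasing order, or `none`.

Answer: S1

Derivation:
Op 1: conn=11 S1=26 S2=26 S3=11 blocked=[]
Op 2: conn=-2 S1=13 S2=26 S3=11 blocked=[1, 2, 3]
Op 3: conn=27 S1=13 S2=26 S3=11 blocked=[]
Op 4: conn=12 S1=-2 S2=26 S3=11 blocked=[1]
Op 5: conn=12 S1=-2 S2=50 S3=11 blocked=[1]
Op 6: conn=-5 S1=-2 S2=33 S3=11 blocked=[1, 2, 3]
Op 7: conn=-5 S1=-2 S2=51 S3=11 blocked=[1, 2, 3]
Op 8: conn=21 S1=-2 S2=51 S3=11 blocked=[1]
Op 9: conn=21 S1=-2 S2=59 S3=11 blocked=[1]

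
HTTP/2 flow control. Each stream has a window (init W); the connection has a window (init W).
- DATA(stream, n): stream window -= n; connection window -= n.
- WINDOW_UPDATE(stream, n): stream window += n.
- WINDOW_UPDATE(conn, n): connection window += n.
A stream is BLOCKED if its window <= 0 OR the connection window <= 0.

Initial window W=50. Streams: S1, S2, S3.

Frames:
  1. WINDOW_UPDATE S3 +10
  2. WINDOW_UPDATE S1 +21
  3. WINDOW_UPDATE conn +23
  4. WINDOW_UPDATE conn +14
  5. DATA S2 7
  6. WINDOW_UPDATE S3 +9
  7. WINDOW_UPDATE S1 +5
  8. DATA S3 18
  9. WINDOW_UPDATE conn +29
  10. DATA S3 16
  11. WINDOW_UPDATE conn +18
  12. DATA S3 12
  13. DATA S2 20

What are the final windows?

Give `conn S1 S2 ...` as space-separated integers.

Answer: 61 76 23 23

Derivation:
Op 1: conn=50 S1=50 S2=50 S3=60 blocked=[]
Op 2: conn=50 S1=71 S2=50 S3=60 blocked=[]
Op 3: conn=73 S1=71 S2=50 S3=60 blocked=[]
Op 4: conn=87 S1=71 S2=50 S3=60 blocked=[]
Op 5: conn=80 S1=71 S2=43 S3=60 blocked=[]
Op 6: conn=80 S1=71 S2=43 S3=69 blocked=[]
Op 7: conn=80 S1=76 S2=43 S3=69 blocked=[]
Op 8: conn=62 S1=76 S2=43 S3=51 blocked=[]
Op 9: conn=91 S1=76 S2=43 S3=51 blocked=[]
Op 10: conn=75 S1=76 S2=43 S3=35 blocked=[]
Op 11: conn=93 S1=76 S2=43 S3=35 blocked=[]
Op 12: conn=81 S1=76 S2=43 S3=23 blocked=[]
Op 13: conn=61 S1=76 S2=23 S3=23 blocked=[]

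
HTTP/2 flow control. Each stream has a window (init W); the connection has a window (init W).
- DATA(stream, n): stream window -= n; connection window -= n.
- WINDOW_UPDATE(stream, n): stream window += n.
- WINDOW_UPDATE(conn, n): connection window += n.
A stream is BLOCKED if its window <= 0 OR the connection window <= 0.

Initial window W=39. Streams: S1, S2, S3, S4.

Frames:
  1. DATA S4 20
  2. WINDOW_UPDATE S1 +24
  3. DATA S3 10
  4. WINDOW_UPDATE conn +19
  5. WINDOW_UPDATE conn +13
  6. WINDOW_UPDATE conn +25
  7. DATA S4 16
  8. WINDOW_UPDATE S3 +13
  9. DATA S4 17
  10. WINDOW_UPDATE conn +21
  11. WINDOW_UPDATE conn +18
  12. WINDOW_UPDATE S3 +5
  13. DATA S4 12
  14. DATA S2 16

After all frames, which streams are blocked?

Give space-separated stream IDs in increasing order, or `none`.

Answer: S4

Derivation:
Op 1: conn=19 S1=39 S2=39 S3=39 S4=19 blocked=[]
Op 2: conn=19 S1=63 S2=39 S3=39 S4=19 blocked=[]
Op 3: conn=9 S1=63 S2=39 S3=29 S4=19 blocked=[]
Op 4: conn=28 S1=63 S2=39 S3=29 S4=19 blocked=[]
Op 5: conn=41 S1=63 S2=39 S3=29 S4=19 blocked=[]
Op 6: conn=66 S1=63 S2=39 S3=29 S4=19 blocked=[]
Op 7: conn=50 S1=63 S2=39 S3=29 S4=3 blocked=[]
Op 8: conn=50 S1=63 S2=39 S3=42 S4=3 blocked=[]
Op 9: conn=33 S1=63 S2=39 S3=42 S4=-14 blocked=[4]
Op 10: conn=54 S1=63 S2=39 S3=42 S4=-14 blocked=[4]
Op 11: conn=72 S1=63 S2=39 S3=42 S4=-14 blocked=[4]
Op 12: conn=72 S1=63 S2=39 S3=47 S4=-14 blocked=[4]
Op 13: conn=60 S1=63 S2=39 S3=47 S4=-26 blocked=[4]
Op 14: conn=44 S1=63 S2=23 S3=47 S4=-26 blocked=[4]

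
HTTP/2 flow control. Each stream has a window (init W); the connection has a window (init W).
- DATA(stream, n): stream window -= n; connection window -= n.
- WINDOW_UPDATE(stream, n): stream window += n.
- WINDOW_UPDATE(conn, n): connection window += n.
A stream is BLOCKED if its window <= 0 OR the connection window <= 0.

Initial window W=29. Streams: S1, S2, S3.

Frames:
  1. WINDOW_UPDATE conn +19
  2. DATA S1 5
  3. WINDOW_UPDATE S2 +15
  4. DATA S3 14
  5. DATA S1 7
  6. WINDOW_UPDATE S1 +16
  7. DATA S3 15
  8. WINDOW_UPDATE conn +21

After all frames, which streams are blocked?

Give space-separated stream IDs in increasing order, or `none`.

Answer: S3

Derivation:
Op 1: conn=48 S1=29 S2=29 S3=29 blocked=[]
Op 2: conn=43 S1=24 S2=29 S3=29 blocked=[]
Op 3: conn=43 S1=24 S2=44 S3=29 blocked=[]
Op 4: conn=29 S1=24 S2=44 S3=15 blocked=[]
Op 5: conn=22 S1=17 S2=44 S3=15 blocked=[]
Op 6: conn=22 S1=33 S2=44 S3=15 blocked=[]
Op 7: conn=7 S1=33 S2=44 S3=0 blocked=[3]
Op 8: conn=28 S1=33 S2=44 S3=0 blocked=[3]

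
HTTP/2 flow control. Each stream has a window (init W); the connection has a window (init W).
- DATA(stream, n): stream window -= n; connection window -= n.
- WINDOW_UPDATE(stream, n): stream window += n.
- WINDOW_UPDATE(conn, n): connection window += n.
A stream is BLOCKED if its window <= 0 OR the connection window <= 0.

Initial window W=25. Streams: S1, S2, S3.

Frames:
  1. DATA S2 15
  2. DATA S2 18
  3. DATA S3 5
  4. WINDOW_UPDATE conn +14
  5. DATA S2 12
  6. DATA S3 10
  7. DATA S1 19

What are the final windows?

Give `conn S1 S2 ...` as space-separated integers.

Answer: -40 6 -20 10

Derivation:
Op 1: conn=10 S1=25 S2=10 S3=25 blocked=[]
Op 2: conn=-8 S1=25 S2=-8 S3=25 blocked=[1, 2, 3]
Op 3: conn=-13 S1=25 S2=-8 S3=20 blocked=[1, 2, 3]
Op 4: conn=1 S1=25 S2=-8 S3=20 blocked=[2]
Op 5: conn=-11 S1=25 S2=-20 S3=20 blocked=[1, 2, 3]
Op 6: conn=-21 S1=25 S2=-20 S3=10 blocked=[1, 2, 3]
Op 7: conn=-40 S1=6 S2=-20 S3=10 blocked=[1, 2, 3]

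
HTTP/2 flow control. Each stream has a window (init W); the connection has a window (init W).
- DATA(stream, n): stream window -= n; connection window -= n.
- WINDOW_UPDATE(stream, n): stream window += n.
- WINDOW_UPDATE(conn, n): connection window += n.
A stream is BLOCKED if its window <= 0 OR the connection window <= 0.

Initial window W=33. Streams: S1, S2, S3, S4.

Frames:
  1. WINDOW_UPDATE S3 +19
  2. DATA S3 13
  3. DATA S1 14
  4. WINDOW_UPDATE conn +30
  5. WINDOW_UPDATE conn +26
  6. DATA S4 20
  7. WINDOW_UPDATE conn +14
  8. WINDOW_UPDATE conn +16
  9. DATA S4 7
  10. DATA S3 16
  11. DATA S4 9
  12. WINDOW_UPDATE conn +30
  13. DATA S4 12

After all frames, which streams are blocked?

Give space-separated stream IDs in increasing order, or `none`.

Op 1: conn=33 S1=33 S2=33 S3=52 S4=33 blocked=[]
Op 2: conn=20 S1=33 S2=33 S3=39 S4=33 blocked=[]
Op 3: conn=6 S1=19 S2=33 S3=39 S4=33 blocked=[]
Op 4: conn=36 S1=19 S2=33 S3=39 S4=33 blocked=[]
Op 5: conn=62 S1=19 S2=33 S3=39 S4=33 blocked=[]
Op 6: conn=42 S1=19 S2=33 S3=39 S4=13 blocked=[]
Op 7: conn=56 S1=19 S2=33 S3=39 S4=13 blocked=[]
Op 8: conn=72 S1=19 S2=33 S3=39 S4=13 blocked=[]
Op 9: conn=65 S1=19 S2=33 S3=39 S4=6 blocked=[]
Op 10: conn=49 S1=19 S2=33 S3=23 S4=6 blocked=[]
Op 11: conn=40 S1=19 S2=33 S3=23 S4=-3 blocked=[4]
Op 12: conn=70 S1=19 S2=33 S3=23 S4=-3 blocked=[4]
Op 13: conn=58 S1=19 S2=33 S3=23 S4=-15 blocked=[4]

Answer: S4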